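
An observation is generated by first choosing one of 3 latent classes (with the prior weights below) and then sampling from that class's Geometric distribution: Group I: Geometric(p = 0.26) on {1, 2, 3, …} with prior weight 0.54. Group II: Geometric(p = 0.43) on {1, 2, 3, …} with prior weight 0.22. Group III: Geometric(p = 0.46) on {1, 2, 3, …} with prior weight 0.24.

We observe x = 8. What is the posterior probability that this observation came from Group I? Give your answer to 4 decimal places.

0.8368

The responsibility of component k is P(Z=k) f_k(x) divided by Σ_j P(Z=j) f_j(x).
Evaluate each component's likelihood at the observed value:
  L_I = 0.26·(1−0.26)^7 = 0.26·0.121513 = 0.0315933
  L_II = 0.43·(1−0.43)^7 = 0.43·0.019549 = 0.00840606
  L_III = 0.46·(1−0.46)^7 = 0.46·0.0133893 = 0.00615906
Multiply by the mixture weights:
  P(Z=I)·L_I = 0.54 × 0.0315933 = 0.0170604
  P(Z=II)·L_II = 0.22 × 0.00840606 = 0.00184933
  P(Z=III)·L_III = 0.24 × 0.00615906 = 0.00147817
Denominator: 0.0170604 + 0.00184933 + 0.00147817 = 0.0203879
Responsibility of Group I: 0.0170604 / 0.0203879 ≈ 0.8368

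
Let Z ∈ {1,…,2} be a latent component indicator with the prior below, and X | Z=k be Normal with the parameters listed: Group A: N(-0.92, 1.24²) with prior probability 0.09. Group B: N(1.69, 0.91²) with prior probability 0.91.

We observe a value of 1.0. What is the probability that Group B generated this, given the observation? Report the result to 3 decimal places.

0.972

Apply Bayes' rule: the posterior for each component is proportional to its prior times its likelihood at x.
Evaluate each component's likelihood at the observed value:
  p_A = (1/(1.24·√(2π)))·exp(−(1.0−-0.92)²/(2·1.24²)) = 0.321728·exp(-1.19875) = 0.0970236
  p_B = (1/(0.91·√(2π)))·exp(−(1.0−1.69)²/(2·0.91²)) = 0.438398·exp(-0.28747) = 0.32887
Prior × likelihood for each component:
  w_A·p_A = 0.09 × 0.0970236 = 0.00873212
  w_B·p_B = 0.91 × 0.32887 = 0.299272
Normaliser: 0.00873212 + 0.299272 = 0.308004
P(Group B | data) ≈ 0.972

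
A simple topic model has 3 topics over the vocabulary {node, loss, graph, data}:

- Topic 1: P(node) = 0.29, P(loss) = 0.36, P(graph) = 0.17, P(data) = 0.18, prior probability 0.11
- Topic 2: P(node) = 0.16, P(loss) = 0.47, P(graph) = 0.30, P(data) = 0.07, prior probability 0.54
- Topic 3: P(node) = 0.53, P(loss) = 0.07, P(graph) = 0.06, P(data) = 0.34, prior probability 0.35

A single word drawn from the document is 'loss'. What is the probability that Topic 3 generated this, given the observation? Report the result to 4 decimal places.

The responsibility of component k is w_k f_k(x) divided by Σ_j w_j f_j(x).
Component likelihoods at x = 'loss':
  p_1 = P(loss | comp) = 0.36
  p_2 = P(loss | comp) = 0.47
  p_3 = P(loss | comp) = 0.07
Weight by the priors:
  w_1·p_1 = 0.11 × 0.36 = 0.0396
  w_2·p_2 = 0.54 × 0.47 = 0.2538
  w_3·p_3 = 0.35 × 0.07 = 0.0245
Sum: 0.0396 + 0.2538 + 0.0245 = 0.3179
P(Topic 3 | x) ≈ 0.0771

0.0771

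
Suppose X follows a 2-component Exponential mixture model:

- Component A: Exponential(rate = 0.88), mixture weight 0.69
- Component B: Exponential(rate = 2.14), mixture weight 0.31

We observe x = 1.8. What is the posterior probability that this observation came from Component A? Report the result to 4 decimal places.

0.8984

Apply Bayes' rule: the posterior for each component is proportional to its prior times its likelihood at x.
Exponential densities:
  f_A = 0.180535
  f_B = 0.0454476
Weight by the priors:
  π_A·f_A = 0.69 × 0.180535 = 0.124569
  π_B·f_B = 0.31 × 0.0454476 = 0.0140888
Evidence: 0.124569 + 0.0140888 = 0.138658
P(Component A | the observation) ≈ 0.8984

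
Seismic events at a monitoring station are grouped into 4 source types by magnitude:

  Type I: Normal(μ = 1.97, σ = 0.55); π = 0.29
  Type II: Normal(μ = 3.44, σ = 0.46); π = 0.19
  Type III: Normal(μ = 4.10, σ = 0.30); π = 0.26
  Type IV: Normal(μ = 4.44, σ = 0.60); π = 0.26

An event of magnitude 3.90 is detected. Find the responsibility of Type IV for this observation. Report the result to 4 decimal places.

By Bayes' theorem, P(k | x) = π_k f_k(x) / Σ_j π_j f_j(x).
Normal densities:
  f_I = (1/(0.55·√(2π)))·exp(−(3.90−1.97)²/(2·0.55²)) = 0.725350·exp(-6.15686) = 0.00153694
  f_II = (1/(0.46·√(2π)))·exp(−(3.90−3.44)²/(2·0.46²)) = 0.867266·exp(-0.50000) = 0.526023
  f_III = (1/(0.30·√(2π)))·exp(−(3.90−4.10)²/(2·0.30²)) = 1.329808·exp(-0.22222) = 1.06483
  f_IV = (1/(0.60·√(2π)))·exp(−(3.90−4.44)²/(2·0.60²)) = 0.664904·exp(-0.40500) = 0.443475
Unnormalised posteriors:
  π_I·f_I = 0.29 × 0.00153694 = 0.000445713
  π_II·f_II = 0.19 × 0.526023 = 0.0999444
  π_III·f_III = 0.26 × 1.06483 = 0.276855
  π_IV·f_IV = 0.26 × 0.443475 = 0.115304
Normaliser: 0.000445713 + 0.0999444 + 0.276855 + 0.115304 = 0.492549
P(Type IV | x) ≈ 0.2341

0.2341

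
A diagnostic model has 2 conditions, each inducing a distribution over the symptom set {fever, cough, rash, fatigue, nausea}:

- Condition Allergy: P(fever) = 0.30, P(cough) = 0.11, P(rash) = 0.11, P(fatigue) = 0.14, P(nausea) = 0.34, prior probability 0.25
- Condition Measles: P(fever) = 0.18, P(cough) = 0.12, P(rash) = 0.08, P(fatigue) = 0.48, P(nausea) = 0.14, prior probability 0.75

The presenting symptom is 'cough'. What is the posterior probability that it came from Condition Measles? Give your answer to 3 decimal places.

0.766

Posterior ∝ prior × likelihood, so P(k | x) ∝ P(Z=k) f_k(x); normalise over all components.
Categorical probabilities:
  f_Allergy = 0.11
  f_Measles = 0.12
Weight by the priors:
  P(Z=Allergy)·f_Allergy = 0.25 × 0.11 = 0.0275
  P(Z=Measles)·f_Measles = 0.75 × 0.12 = 0.09
Sum: 0.0275 + 0.09 = 0.1175
P(Condition Measles | data) = 0.09 / 0.1175 ≈ 0.766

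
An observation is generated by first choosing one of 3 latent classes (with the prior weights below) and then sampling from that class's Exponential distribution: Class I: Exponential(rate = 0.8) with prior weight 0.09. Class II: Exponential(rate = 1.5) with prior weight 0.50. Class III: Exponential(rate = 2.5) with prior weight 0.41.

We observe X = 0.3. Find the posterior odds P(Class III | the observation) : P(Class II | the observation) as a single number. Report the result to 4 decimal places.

1.0125

Only the two components matter; the odds are (π_i f_i(x)) / (π_j f_j(x)).
Exponential densities:
  p_I = 0.629302
  p_II = 0.956442
  p_III = 1.18092
0.484176 / 0.478221 ≈ 1.0125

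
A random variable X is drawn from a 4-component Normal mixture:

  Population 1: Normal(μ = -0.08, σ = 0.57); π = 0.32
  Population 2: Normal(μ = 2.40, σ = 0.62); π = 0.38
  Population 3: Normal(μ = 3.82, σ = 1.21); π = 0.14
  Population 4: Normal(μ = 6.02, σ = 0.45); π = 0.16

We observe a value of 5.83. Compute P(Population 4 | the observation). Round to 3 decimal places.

0.918

Apply Bayes' rule: the posterior for each component is proportional to its prior times its likelihood at x.
Normal densities:
  f_1 = 3.16814e-24
  f_2 = 1.45391e-07
  f_3 = 0.0829697
  f_4 = 0.810936
Unnormalised posteriors:
  P(Z=1)·f_1 = 0.32 × 3.16814e-24 = 1.01381e-24
  P(Z=2)·f_2 = 0.38 × 1.45391e-07 = 5.52484e-08
  P(Z=3)·f_3 = 0.14 × 0.0829697 = 0.0116158
  P(Z=4)·f_4 = 0.16 × 0.810936 = 0.12975
Evidence: 1.01381e-24 + 5.52484e-08 + 0.0116158 + 0.12975 = 0.141366
So the posterior for Population 4 is 0.12975 / 0.141366 ≈ 0.918.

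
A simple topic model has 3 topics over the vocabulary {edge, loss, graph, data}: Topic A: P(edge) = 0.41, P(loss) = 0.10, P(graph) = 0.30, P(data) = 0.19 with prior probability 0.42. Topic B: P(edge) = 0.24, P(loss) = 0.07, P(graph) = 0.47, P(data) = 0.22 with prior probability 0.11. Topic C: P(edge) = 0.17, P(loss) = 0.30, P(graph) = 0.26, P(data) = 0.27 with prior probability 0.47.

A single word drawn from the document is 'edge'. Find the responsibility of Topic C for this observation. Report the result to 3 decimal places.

0.287

The responsibility of component k is P(Z=k) f_k(x) divided by Σ_j P(Z=j) f_j(x).
Categorical probabilities:
  f_A = P(edge | comp) = 0.41
  f_B = P(edge | comp) = 0.24
  f_C = P(edge | comp) = 0.17
Unnormalised posteriors:
  P(Z=A)·f_A = 0.42 × 0.41 = 0.1722
  P(Z=B)·f_B = 0.11 × 0.24 = 0.0264
  P(Z=C)·f_C = 0.47 × 0.17 = 0.0799
Marginal: 0.1722 + 0.0264 + 0.0799 = 0.2785
P(Topic C | x) ≈ 0.287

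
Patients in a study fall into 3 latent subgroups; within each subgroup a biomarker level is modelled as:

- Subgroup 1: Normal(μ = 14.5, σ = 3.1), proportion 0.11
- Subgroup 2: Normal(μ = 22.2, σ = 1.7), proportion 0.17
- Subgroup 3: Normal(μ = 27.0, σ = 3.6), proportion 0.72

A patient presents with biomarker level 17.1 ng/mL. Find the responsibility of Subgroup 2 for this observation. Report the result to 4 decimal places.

0.0363

P(component k | x) = w_k·f_k(x) / marginal(x), where marginal(x) = Σ_j w_j·f_j(x).
Component likelihoods at x = 17.1 ng/mL:
  f_1 = 0.0905315
  f_2 = 0.00260697
  f_3 = 0.00252599
Unnormalised posteriors:
  w_1·f_1 = 0.11 × 0.0905315 = 0.00995846
  w_2·f_2 = 0.17 × 0.00260697 = 0.000443185
  w_3·f_3 = 0.72 × 0.00252599 = 0.00181871
Normaliser: 0.00995846 + 0.000443185 + 0.00181871 = 0.0122204
P(Subgroup 2 | the observation) ≈ 0.0363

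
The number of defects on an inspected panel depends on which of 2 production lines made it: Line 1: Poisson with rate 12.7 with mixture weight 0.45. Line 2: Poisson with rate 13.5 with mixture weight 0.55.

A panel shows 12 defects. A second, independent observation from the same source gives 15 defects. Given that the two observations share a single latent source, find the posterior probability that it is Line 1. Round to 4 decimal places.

0.4378

P(component k | x) = w_k·f_k(x) / marginal(x), where marginal(x) = Σ_j w_j·f_j(x).
Since both observations come from the same component, the likelihood for component k is f_k(x₁)·f_k(x₂).
  p_1 = [e^(−12.7)·12.7^12/12! = 0.112142] × [0.0841427] = 0.00943592
  p_2 = [e^(−13.5)·13.5^12/12! = 0.10488] × [0.0945217] = 0.00991343
Weight by the priors:
  w_1·p_1 = 0.45 × 0.00943592 = 0.00424616
  w_2·p_2 = 0.55 × 0.00991343 = 0.00545239
Denominator: 0.00424616 + 0.00545239 = 0.00969855
P(Line 1 | x) ≈ 0.4378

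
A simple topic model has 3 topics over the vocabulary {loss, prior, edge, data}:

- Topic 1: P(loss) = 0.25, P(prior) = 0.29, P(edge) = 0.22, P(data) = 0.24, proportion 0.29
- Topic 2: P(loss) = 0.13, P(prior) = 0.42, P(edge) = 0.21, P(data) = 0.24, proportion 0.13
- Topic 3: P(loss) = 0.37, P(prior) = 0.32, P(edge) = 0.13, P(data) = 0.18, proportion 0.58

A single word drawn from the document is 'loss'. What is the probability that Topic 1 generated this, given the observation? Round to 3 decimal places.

0.238

Apply Bayes' rule: the posterior for each component is proportional to its prior times its likelihood at x.
Categorical probabilities:
  L_1 = P(loss | comp) = 0.25
  L_2 = P(loss | comp) = 0.13
  L_3 = P(loss | comp) = 0.37
Prior × likelihood for each component:
  P(Z=1)·L_1 = 0.29 × 0.25 = 0.0725
  P(Z=2)·L_2 = 0.13 × 0.13 = 0.0169
  P(Z=3)·L_3 = 0.58 × 0.37 = 0.2146
Sum: 0.0725 + 0.0169 + 0.2146 = 0.304
So the posterior for Topic 1 is 0.0725 / 0.304 ≈ 0.238.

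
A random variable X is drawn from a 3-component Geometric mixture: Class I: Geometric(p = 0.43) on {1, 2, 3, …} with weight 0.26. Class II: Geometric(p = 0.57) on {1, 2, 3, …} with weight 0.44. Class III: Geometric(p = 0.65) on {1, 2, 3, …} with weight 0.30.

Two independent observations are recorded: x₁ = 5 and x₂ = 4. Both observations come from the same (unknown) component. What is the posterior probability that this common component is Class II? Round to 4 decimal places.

0.2756

The responsibility of component k is π_k f_k(x) divided by Σ_j π_j f_j(x).
Since both observations come from the same component, the likelihood for component k is f_k(x₁)·f_k(x₂).
  f_I = [0.0453908] × [0.079633] = 0.00361461
  f_II = [0.0194872] × [0.045319] = 0.000883139
  f_III = [0.00975406] × [0.0278687] = 0.000271834
Multiply by the mixture weights:
  π_I·f_I = 0.26 × 0.00361461 = 0.000939797
  π_II·f_II = 0.44 × 0.000883139 = 0.000388581
  π_III·f_III = 0.30 × 0.000271834 = 8.15501e-05
Denominator: 0.000939797 + 0.000388581 + 8.15501e-05 = 0.00140993
P(Class II | x₁, x₂) = 0.000388581 / 0.00140993 ≈ 0.2756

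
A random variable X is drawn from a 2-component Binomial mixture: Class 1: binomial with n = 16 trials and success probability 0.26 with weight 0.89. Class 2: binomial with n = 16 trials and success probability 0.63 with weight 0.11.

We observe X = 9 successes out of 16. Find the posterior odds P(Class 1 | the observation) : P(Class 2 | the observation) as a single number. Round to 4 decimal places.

0.3597

Posterior odds = (π_i f_i(x)) / (π_j f_j(x)); the normalising sum cancels.
Binomial probabilities:
  f_1 = 0.00754759
  f_2 = 0.169786
0.00671735 / 0.0186765 ≈ 0.3597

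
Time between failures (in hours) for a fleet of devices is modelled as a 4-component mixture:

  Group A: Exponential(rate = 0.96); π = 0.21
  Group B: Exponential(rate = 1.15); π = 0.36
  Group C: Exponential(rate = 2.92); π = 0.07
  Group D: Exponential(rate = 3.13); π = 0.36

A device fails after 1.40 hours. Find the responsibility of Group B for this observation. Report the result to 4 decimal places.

The responsibility of component k is P(Z=k) f_k(x) divided by Σ_j P(Z=j) f_j(x).
Evaluate each component's likelihood at the observed value:
  f_A = 0.250368
  f_B = 0.229871
  f_C = 0.0489764
  f_D = 0.039126
Multiply by the mixture weights:
  P(Z=A)·f_A = 0.21 × 0.250368 = 0.0525774
  P(Z=B)·f_B = 0.36 × 0.229871 = 0.0827535
  P(Z=C)·f_C = 0.07 × 0.0489764 = 0.00342835
  P(Z=D)·f_D = 0.36 × 0.039126 = 0.0140854
Marginal: 0.0525774 + 0.0827535 + 0.00342835 + 0.0140854 = 0.152845
P(Group B | data) = 0.0827535 / 0.152845 ≈ 0.5414

0.5414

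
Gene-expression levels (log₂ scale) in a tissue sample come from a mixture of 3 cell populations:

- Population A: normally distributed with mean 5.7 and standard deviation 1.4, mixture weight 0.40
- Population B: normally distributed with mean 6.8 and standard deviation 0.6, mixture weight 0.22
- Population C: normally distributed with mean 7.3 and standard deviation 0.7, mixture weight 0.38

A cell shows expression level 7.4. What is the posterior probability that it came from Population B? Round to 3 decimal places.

0.248

Posterior ∝ prior × likelihood, so P(k | x) ∝ P(Z=k) f_k(x); normalise over all components.
Evaluate each component's likelihood at the observed value:
  f_A = (1/(1.4·√(2π)))·exp(−(7.4−5.7)²/(2·1.4²)) = 0.284959·exp(-0.73724) = 0.136333
  f_B = (1/(0.6·√(2π)))·exp(−(7.4−6.8)²/(2·0.6²)) = 0.664904·exp(-0.50000) = 0.403285
  f_C = (1/(0.7·√(2π)))·exp(−(7.4−7.3)²/(2·0.7²)) = 0.569918·exp(-0.01020) = 0.564132
Multiply by the mixture weights:
  P(Z=A)·f_A = 0.40 × 0.136333 = 0.0545332
  P(Z=B)·f_B = 0.22 × 0.403285 = 0.0887226
  P(Z=C)·f_C = 0.38 × 0.564132 = 0.21437
Normaliser: 0.0545332 + 0.0887226 + 0.21437 = 0.357626
Responsibility of Population B: 0.0887226 / 0.357626 ≈ 0.248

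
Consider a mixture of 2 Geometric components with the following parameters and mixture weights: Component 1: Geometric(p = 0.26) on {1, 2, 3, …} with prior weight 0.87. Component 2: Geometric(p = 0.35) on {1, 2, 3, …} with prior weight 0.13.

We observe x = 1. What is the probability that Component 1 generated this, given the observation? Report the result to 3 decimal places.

0.833

By Bayes' theorem, P(k | x) = P(Z=k) f_k(x) / Σ_j P(Z=j) f_j(x).
Evaluate each component's likelihood at the observed value:
  p_1 = 0.26·(1−0.26)^0 = 0.26·1 = 0.26
  p_2 = 0.35·(1−0.35)^0 = 0.35·1 = 0.35
Multiply by the mixture weights:
  P(Z=1)·p_1 = 0.87 × 0.26 = 0.2262
  P(Z=2)·p_2 = 0.13 × 0.35 = 0.0455
Sum: 0.2262 + 0.0455 = 0.2717
Responsibility of Component 1: 0.2262 / 0.2717 ≈ 0.833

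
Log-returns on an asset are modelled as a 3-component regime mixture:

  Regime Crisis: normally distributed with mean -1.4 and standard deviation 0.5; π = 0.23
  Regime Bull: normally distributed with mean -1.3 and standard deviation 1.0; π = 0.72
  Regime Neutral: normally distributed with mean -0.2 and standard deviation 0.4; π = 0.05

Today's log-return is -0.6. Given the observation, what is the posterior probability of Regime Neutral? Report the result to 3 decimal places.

0.099

P(component k | x) = w_k·f_k(x) / marginal(x), where marginal(x) = Σ_j w_j·f_j(x).
Normal densities:
  L_Crisis = (1/(0.5·√(2π)))·exp(−(-0.6−-1.4)²/(2·0.5²)) = 0.797885·exp(-1.28000) = 0.221842
  L_Bull = (1/(1.0·√(2π)))·exp(−(-0.6−-1.3)²/(2·1.0²)) = 0.398942·exp(-0.24500) = 0.312254
  L_Neutral = (1/(0.4·√(2π)))·exp(−(-0.6−-0.2)²/(2·0.4²)) = 0.997356·exp(-0.50000) = 0.604927
Unnormalised posteriors:
  w_Crisis·L_Crisis = 0.23 × 0.221842 = 0.0510236
  w_Bull·L_Bull = 0.72 × 0.312254 = 0.224823
  w_Neutral·L_Neutral = 0.05 × 0.604927 = 0.0302463
Normaliser: 0.0510236 + 0.224823 + 0.0302463 = 0.306093
P(Regime Neutral | data) = 0.0302463 / 0.306093 ≈ 0.099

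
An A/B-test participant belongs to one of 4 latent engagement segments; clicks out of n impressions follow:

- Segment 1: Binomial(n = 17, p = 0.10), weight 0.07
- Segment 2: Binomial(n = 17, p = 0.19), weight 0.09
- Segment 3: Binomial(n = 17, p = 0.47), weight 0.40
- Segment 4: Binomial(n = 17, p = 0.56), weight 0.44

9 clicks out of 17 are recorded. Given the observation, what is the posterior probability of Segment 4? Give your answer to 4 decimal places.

0.5452

P(component k | x) = w_k·f_k(x) / marginal(x), where marginal(x) = Σ_j w_j·f_j(x).
Binomial probabilities:
  f_1 = 1.04647e-05
  f_2 = 0.00145361
  f_3 = 0.169384
  f_4 = 0.184969
Weight by the priors:
  w_1·f_1 = 0.07 × 1.04647e-05 = 7.32526e-07
  w_2·f_2 = 0.09 × 0.00145361 = 0.000130825
  w_3·f_3 = 0.40 × 0.169384 = 0.0677536
  w_4·f_4 = 0.44 × 0.184969 = 0.0813863
Normaliser: 7.32526e-07 + 0.000130825 + 0.0677536 + 0.0813863 = 0.149271
P(Segment 4 | x) = 0.0813863 / 0.149271 ≈ 0.5452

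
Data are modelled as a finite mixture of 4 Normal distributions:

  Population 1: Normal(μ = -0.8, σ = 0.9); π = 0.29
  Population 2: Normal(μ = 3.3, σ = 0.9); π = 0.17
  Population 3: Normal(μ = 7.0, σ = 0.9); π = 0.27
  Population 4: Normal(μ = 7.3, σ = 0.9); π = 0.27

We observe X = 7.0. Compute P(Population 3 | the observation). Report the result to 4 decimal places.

P(component k | x) = π_k·f_k(x) / marginal(x), where marginal(x) = Σ_j π_j·f_j(x).
Normal densities:
  f_1 = 2.17019e-17
  f_2 = 9.4757e-05
  f_3 = 0.443269
  f_4 = 0.419315
Multiply by the mixture weights:
  π_1·f_1 = 0.29 × 2.17019e-17 = 6.29354e-18
  π_2·f_2 = 0.17 × 9.4757e-05 = 1.61087e-05
  π_3·f_3 = 0.27 × 0.443269 = 0.119683
  π_4·f_4 = 0.27 × 0.419315 = 0.113215
Sum: 6.29354e-18 + 1.61087e-05 + 0.119683 + 0.113215 = 0.232914
So the posterior for Population 3 is 0.119683 / 0.232914 ≈ 0.5138.

0.5138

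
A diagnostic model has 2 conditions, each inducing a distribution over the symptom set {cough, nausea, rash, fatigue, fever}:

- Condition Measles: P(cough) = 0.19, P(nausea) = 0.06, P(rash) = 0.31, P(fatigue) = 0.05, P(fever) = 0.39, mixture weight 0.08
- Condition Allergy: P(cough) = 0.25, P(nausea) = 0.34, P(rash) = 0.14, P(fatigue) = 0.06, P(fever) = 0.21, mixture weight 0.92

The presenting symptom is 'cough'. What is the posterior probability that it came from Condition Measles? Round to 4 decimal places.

P(component k | x) = π_k·f_k(x) / marginal(x), where marginal(x) = Σ_j π_j·f_j(x).
Categorical probabilities:
  L_Measles = 0.19
  L_Allergy = 0.25
Unnormalised posteriors:
  π_Measles·L_Measles = 0.08 × 0.19 = 0.0152
  π_Allergy·L_Allergy = 0.92 × 0.25 = 0.23
Marginal: 0.0152 + 0.23 = 0.2452
So the posterior for Condition Measles is 0.0152 / 0.2452 ≈ 0.0620.

0.0620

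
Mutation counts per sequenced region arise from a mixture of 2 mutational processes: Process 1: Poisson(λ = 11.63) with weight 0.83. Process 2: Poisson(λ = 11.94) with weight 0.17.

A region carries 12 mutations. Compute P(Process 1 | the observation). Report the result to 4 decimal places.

P(component k | x) = P(Z=k)·f_k(x) / marginal(x), where marginal(x) = Σ_j P(Z=j)·f_j(x).
Evaluate each component's likelihood at the observed value:
  p_1 = e^(−11.63)·11.63^12/12! = 0.113704
  p_2 = e^(−11.94)·11.94^12/12! = 0.114351
Multiply by the mixture weights:
  P(Z=1)·p_1 = 0.83 × 0.113704 = 0.0943741
  P(Z=2)·p_2 = 0.17 × 0.114351 = 0.0194396
Normaliser: 0.0943741 + 0.0194396 = 0.113814
P(Process 1 | x) = 0.0943741 / 0.113814 ≈ 0.8292

0.8292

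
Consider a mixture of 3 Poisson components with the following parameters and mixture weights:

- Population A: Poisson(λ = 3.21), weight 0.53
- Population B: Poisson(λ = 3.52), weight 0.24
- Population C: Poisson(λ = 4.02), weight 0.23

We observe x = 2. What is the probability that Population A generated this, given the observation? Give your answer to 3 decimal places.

0.587

By Bayes' theorem, P(k | x) = π_k f_k(x) / Σ_j π_j f_j(x).
Component likelihoods at x = 2:
  L_A = 0.207919
  L_B = 0.183374
  L_C = 0.145064
Weight by the priors:
  π_A·L_A = 0.53 × 0.207919 = 0.110197
  π_B·L_B = 0.24 × 0.183374 = 0.0440099
  π_C·L_C = 0.23 × 0.145064 = 0.0333646
Marginal: 0.110197 + 0.0440099 + 0.0333646 = 0.187572
So the posterior for Population A is 0.110197 / 0.187572 ≈ 0.587.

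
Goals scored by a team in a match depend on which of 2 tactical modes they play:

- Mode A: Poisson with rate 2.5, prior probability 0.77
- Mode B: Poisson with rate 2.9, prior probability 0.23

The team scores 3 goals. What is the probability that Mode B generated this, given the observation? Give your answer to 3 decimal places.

0.238

Posterior ∝ prior × likelihood, so P(k | x) ∝ π_k f_k(x); normalise over all components.
Evaluate each component's likelihood at the observed value:
  p_A = e^(−2.5)·2.5^3/3! = 0.213763
  p_B = e^(−2.9)·2.9^3/3! = 0.22366
Weight by the priors:
  π_A·p_A = 0.77 × 0.213763 = 0.164598
  π_B·p_B = 0.23 × 0.22366 = 0.0514419
Normaliser: 0.164598 + 0.0514419 = 0.216039
So the posterior for Mode B is 0.0514419 / 0.216039 ≈ 0.238.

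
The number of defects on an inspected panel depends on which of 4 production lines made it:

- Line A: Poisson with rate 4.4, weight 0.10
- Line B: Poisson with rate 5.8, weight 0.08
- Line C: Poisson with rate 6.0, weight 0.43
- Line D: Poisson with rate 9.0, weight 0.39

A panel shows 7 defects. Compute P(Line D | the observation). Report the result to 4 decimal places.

0.3705

The responsibility of component k is w_k f_k(x) divided by Σ_j w_j f_j(x).
Evaluate each component's likelihood at the observed value:
  p_A = e^(−4.4)·4.4^7/7! = 0.0777754
  p_B = e^(−5.8)·5.8^7/7! = 0.132635
  p_C = e^(−6.0)·6.0^7/7! = 0.137677
  p_D = e^(−9.0)·9.0^7/7! = 0.117116
Weight by the priors:
  w_A·p_A = 0.10 × 0.0777754 = 0.00777754
  w_B·p_B = 0.08 × 0.132635 = 0.0106108
  w_C·p_C = 0.43 × 0.137677 = 0.0592011
  w_D·p_D = 0.39 × 0.117116 = 0.0456753
Marginal: 0.00777754 + 0.0106108 + 0.0592011 + 0.0456753 = 0.123265
So the posterior for Line D is 0.0456753 / 0.123265 ≈ 0.3705.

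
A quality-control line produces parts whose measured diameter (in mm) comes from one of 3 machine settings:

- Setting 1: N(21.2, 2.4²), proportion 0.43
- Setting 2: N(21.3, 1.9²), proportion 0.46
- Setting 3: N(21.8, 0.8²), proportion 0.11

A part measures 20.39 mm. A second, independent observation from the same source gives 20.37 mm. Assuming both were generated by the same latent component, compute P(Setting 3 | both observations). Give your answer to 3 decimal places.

Apply Bayes' rule: the posterior for each component is proportional to its prior times its likelihood at x.
Since both observations come from the same component, the likelihood for component k is f_k(x₁)·f_k(x₂).
  f_1 = [(1/(2.4·√(2π)))·exp(−(20.39−21.2)²/(2·2.4²)) = 0.166226·exp(-0.05695) = 0.157023] × [0.156577] = 0.0245862
  f_2 = [(1/(1.9·√(2π)))·exp(−(20.39−21.3)²/(2·1.9²)) = 0.209970·exp(-0.11470) = 0.187217] × [0.186265] = 0.034872
  f_3 = [(1/(0.8·√(2π)))·exp(−(20.39−21.8)²/(2·0.8²)) = 0.498678·exp(-1.55320) = 0.105505] × [0.100925] = 0.0106481
Multiply by the mixture weights:
  w_1·f_1 = 0.43 × 0.0245862 = 0.0105721
  w_2·f_2 = 0.46 × 0.034872 = 0.0160411
  w_3·f_3 = 0.11 × 0.0106481 = 0.00117129
Normaliser: 0.0105721 + 0.0160411 + 0.00117129 = 0.0277845
Responsibility of Setting 3: 0.00117129 / 0.0277845 ≈ 0.042

0.042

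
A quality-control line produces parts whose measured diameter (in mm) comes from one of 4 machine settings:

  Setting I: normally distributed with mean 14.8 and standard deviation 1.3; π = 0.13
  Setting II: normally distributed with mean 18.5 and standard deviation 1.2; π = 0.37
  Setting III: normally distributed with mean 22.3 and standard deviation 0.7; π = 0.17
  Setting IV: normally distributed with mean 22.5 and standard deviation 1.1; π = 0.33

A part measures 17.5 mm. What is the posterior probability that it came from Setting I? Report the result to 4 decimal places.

0.0504

P(component k | x) = π_k·f_k(x) / marginal(x), where marginal(x) = Σ_j π_j·f_j(x).
Normal densities:
  p_I = (1/(1.3·√(2π)))·exp(−(17.5−14.8)²/(2·1.3²)) = 0.306879·exp(-2.15680) = 0.0355041
  p_II = (1/(1.2·√(2π)))·exp(−(17.5−18.5)²/(2·1.2²)) = 0.332452·exp(-0.34722) = 0.234927
  p_III = (1/(0.7·√(2π)))·exp(−(17.5−22.3)²/(2·0.7²)) = 0.569918·exp(-23.51020) = 3.51124e-11
  p_IV = (1/(1.1·√(2π)))·exp(−(17.5−22.5)²/(2·1.1²)) = 0.362675·exp(-10.33058) = 1.18305e-05
Weight by the priors:
  π_I·p_I = 0.13 × 0.0355041 = 0.00461553
  π_II·p_II = 0.37 × 0.234927 = 0.0869228
  π_III·p_III = 0.17 × 3.51124e-11 = 5.9691e-12
  π_IV·p_IV = 0.33 × 1.18305e-05 = 3.90407e-06
Denominator: 0.00461553 + 0.0869228 + 5.9691e-12 + 3.90407e-06 = 0.0915423
Responsibility of Setting I: 0.00461553 / 0.0915423 ≈ 0.0504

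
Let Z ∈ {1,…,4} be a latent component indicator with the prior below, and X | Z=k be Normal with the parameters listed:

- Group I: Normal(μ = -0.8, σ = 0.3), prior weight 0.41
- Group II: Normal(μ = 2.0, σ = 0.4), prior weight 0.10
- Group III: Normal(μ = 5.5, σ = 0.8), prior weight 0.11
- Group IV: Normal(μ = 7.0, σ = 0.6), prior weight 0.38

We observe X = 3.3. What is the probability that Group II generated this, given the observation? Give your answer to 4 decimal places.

The responsibility of component k is π_k f_k(x) divided by Σ_j π_j f_j(x).
Component likelihoods at x = 3.3:
  f_I = (1/(0.3·√(2π)))·exp(−(3.3−-0.8)²/(2·0.3²)) = 1.329808·exp(-93.38889) = 3.67714e-41
  f_II = (1/(0.4·√(2π)))·exp(−(3.3−2.0)²/(2·0.4²)) = 0.997356·exp(-5.28125) = 0.00507262
  f_III = (1/(0.8·√(2π)))·exp(−(3.3−5.5)²/(2·0.8²)) = 0.498678·exp(-3.78125) = 0.011367
  f_IV = (1/(0.6·√(2π)))·exp(−(3.3−7.0)²/(2·0.6²)) = 0.664904·exp(-19.01389) = 3.67394e-09
Multiply by the mixture weights:
  π_I·f_I = 0.41 × 3.67714e-41 = 1.50763e-41
  π_II·f_II = 0.10 × 0.00507262 = 0.000507262
  π_III·f_III = 0.11 × 0.011367 = 0.00125036
  π_IV·f_IV = 0.38 × 3.67394e-09 = 1.3961e-09
Denominator: 1.50763e-41 + 0.000507262 + 0.00125036 + 1.3961e-09 = 0.00175763
Responsibility of Group II: 0.000507262 / 0.00175763 ≈ 0.2886

0.2886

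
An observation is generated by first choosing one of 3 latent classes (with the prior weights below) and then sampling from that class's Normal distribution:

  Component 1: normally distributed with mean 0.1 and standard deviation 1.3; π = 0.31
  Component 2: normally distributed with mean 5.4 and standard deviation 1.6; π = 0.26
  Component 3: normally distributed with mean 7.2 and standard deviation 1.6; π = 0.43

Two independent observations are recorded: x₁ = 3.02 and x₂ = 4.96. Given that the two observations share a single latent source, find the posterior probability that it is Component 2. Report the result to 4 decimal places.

Posterior ∝ prior × likelihood, so P(k | x) ∝ w_k f_k(x); normalise over all components.
Since both observations come from the same component, the likelihood for component k is f_k(x₁)·f_k(x₂).
  f_1 = [0.0246271] × [0.000283202] = 6.97445e-06
  f_2 = [0.0824742] × [0.240087] = 0.019801
  f_3 = [0.00821724] × [0.0935797] = 0.000768967
Prior × likelihood for each component:
  w_1·f_1 = 0.31 × 6.97445e-06 = 2.16208e-06
  w_2·f_2 = 0.26 × 0.019801 = 0.00514825
  w_3·f_3 = 0.43 × 0.000768967 = 0.000330656
Evidence: 2.16208e-06 + 0.00514825 + 0.000330656 = 0.00548107
P(Component 2 | x) = 0.00514825 / 0.00548107 ≈ 0.9393

0.9393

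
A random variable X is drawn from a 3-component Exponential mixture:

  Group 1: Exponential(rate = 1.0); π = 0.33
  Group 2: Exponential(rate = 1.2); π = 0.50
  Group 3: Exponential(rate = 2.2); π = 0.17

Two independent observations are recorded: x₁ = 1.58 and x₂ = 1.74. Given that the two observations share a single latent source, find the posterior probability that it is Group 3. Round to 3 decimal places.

By Bayes' theorem, P(k | x) = π_k f_k(x) / Σ_j π_j f_j(x).
Since both observations come from the same component, the likelihood for component k is f_k(x₁)·f_k(x₂).
  L_1 = [1.0·e^(−1.0·1.58) = 1.0·e^(−1.5800) = 0.205975] × [0.17552] = 0.0361528
  L_2 = [1.2·e^(−1.2·1.58) = 1.2·e^(−1.8960) = 0.180202] × [0.148722] = 0.0267999
  L_3 = [2.2·e^(−2.2·1.58) = 2.2·e^(−3.4760) = 0.068048] × [0.0478568] = 0.00325656
Multiply by the mixture weights:
  π_1·L_1 = 0.33 × 0.0361528 = 0.0119304
  π_2·L_2 = 0.50 × 0.0267999 = 0.0134
  π_3·L_3 = 0.17 × 0.00325656 = 0.000553614
Sum: 0.0119304 + 0.0134 + 0.000553614 = 0.025884
Responsibility of Group 3: 0.000553614 / 0.025884 ≈ 0.021

0.021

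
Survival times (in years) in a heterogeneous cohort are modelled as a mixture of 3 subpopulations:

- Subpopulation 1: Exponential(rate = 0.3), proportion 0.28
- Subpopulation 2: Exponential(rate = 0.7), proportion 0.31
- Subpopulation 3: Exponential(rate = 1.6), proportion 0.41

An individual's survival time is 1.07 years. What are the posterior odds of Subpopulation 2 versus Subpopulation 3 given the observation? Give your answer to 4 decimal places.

0.8665

The posterior odds equal the prior odds times the likelihood ratio: (w_i/w_j)·(f_i(x)/f_j(x)).
Component likelihoods at x = 1.07 years:
  L_1 = 0.3·e^(−0.3·1.07) = 0.3·e^(−0.3210) = 0.217627
  L_2 = 0.7·e^(−0.7·1.07) = 0.7·e^(−0.7490) = 0.330987
  L_3 = 1.6·e^(−1.6·1.07) = 1.6·e^(−1.7120) = 0.288807
0.102606 / 0.118411 ≈ 0.8665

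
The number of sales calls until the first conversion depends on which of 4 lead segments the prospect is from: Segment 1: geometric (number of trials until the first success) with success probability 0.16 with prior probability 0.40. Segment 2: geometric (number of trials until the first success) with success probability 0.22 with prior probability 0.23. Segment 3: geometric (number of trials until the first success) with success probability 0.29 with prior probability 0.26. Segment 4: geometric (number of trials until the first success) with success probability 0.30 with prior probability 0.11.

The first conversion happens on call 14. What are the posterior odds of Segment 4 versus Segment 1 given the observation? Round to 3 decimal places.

0.048

The posterior odds equal the prior odds times the likelihood ratio: (π_i/π_j)·(f_i(x)/f_j(x)).
Geometric probabilities:
  p_1 = 0.0165863
  p_2 = 0.00870267
  p_3 = 0.00337875
  p_4 = 0.00290667
Posterior odds = (π_4·p_4) / (π_1·p_1) = (0.11·0.00290667) / (0.40·0.0165863) = 0.000319734 / 0.00663454 ≈ 0.048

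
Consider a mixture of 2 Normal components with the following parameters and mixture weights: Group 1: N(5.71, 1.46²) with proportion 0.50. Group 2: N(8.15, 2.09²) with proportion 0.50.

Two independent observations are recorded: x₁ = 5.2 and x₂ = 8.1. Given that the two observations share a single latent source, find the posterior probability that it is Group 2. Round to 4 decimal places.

Apply Bayes' rule: the posterior for each component is proportional to its prior times its likelihood at x.
Since both observations come from the same component, the likelihood for component k is f_k(x₁)·f_k(x₂).
  f_1 = [0.257075] × [0.0715587] = 0.018396
  f_2 = [0.0704928] × [0.190827] = 0.0134519
Prior × likelihood for each component:
  π_1·f_1 = 0.50 × 0.018396 = 0.009198
  π_2·f_2 = 0.50 × 0.0134519 = 0.00672596
Marginal: 0.009198 + 0.00672596 = 0.015924
Responsibility of Group 2: 0.00672596 / 0.015924 ≈ 0.4224

0.4224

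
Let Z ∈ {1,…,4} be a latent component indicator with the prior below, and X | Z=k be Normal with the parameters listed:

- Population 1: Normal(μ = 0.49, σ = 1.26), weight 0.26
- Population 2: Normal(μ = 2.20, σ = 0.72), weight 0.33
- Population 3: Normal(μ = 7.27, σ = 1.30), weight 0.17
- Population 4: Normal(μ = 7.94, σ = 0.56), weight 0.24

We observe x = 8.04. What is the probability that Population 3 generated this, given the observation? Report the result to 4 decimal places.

P(component k | x) = P(Z=k)·f_k(x) / marginal(x), where marginal(x) = Σ_j P(Z=j)·f_j(x).
Normal densities:
  f_1 = (1/(1.26·√(2π)))·exp(−(8.04−0.49)²/(2·1.26²)) = 0.316621·exp(-17.95241) = 5.05715e-09
  f_2 = (1/(0.72·√(2π)))·exp(−(8.04−2.20)²/(2·0.72²)) = 0.554087·exp(-32.89506) = 2.86704e-15
  f_3 = (1/(1.30·√(2π)))·exp(−(8.04−7.27)²/(2·1.30²)) = 0.306879·exp(-0.17541) = 0.257505
  f_4 = (1/(0.56·√(2π)))·exp(−(8.04−7.94)²/(2·0.56²)) = 0.712397·exp(-0.01594) = 0.701129
Weight by the priors:
  P(Z=1)·f_1 = 0.26 × 5.05715e-09 = 1.31486e-09
  P(Z=2)·f_2 = 0.33 × 2.86704e-15 = 9.46123e-16
  P(Z=3)·f_3 = 0.17 × 0.257505 = 0.0437758
  P(Z=4)·f_4 = 0.24 × 0.701129 = 0.168271
Normaliser: 1.31486e-09 + 9.46123e-16 + 0.0437758 + 0.168271 = 0.212047
So the posterior for Population 3 is 0.0437758 / 0.212047 ≈ 0.2064.

0.2064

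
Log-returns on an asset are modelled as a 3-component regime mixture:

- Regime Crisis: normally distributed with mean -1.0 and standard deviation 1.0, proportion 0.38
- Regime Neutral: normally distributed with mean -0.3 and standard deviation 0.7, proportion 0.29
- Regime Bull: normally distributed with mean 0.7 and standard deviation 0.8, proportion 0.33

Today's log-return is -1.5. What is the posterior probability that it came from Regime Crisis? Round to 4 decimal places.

Posterior ∝ prior × likelihood, so P(k | x) ∝ π_k f_k(x); normalise over all components.
Component likelihoods at x = -1.5:
  L_Crisis = (1/(1.0·√(2π)))·exp(−(-1.5−-1.0)²/(2·1.0²)) = 0.398942·exp(-0.12500) = 0.352065
  L_Neutral = (1/(0.7·√(2π)))·exp(−(-1.5−-0.3)²/(2·0.7²)) = 0.569918·exp(-1.46939) = 0.131119
  L_Bull = (1/(0.8·√(2π)))·exp(−(-1.5−0.7)²/(2·0.8²)) = 0.498678·exp(-3.78125) = 0.011367
Multiply by the mixture weights:
  π_Crisis·L_Crisis = 0.38 × 0.352065 = 0.133785
  π_Neutral·L_Neutral = 0.29 × 0.131119 = 0.0380245
  π_Bull·L_Bull = 0.33 × 0.011367 = 0.00375109
Marginal: 0.133785 + 0.0380245 + 0.00375109 = 0.17556
P(Regime Crisis | data) = 0.133785 / 0.17556 ≈ 0.7620

0.7620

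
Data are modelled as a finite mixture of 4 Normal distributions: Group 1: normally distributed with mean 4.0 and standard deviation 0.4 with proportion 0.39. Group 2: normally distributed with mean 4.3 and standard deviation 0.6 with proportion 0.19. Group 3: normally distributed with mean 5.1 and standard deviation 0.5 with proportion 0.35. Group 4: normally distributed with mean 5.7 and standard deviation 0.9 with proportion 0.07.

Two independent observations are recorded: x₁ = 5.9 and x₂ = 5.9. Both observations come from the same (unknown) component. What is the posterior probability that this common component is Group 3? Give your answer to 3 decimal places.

0.567

P(component k | x) = π_k·f_k(x) / marginal(x), where marginal(x) = Σ_j π_j·f_j(x).
Since both observations come from the same component, the likelihood for component k is f_k(x₁)·f_k(x₂).
  p_1 = [(1/(0.4·√(2π)))·exp(−(5.9−4.0)²/(2·0.4²)) = 0.997356·exp(-11.28125) = 1.25738e-05] × [1.25738e-05] = 1.581e-10
  p_2 = [(1/(0.6·√(2π)))·exp(−(5.9−4.3)²/(2·0.6²)) = 0.664904·exp(-3.55556) = 0.0189933] × [0.0189933] = 0.000360746
  p_3 = [(1/(0.5·√(2π)))·exp(−(5.9−5.1)²/(2·0.5²)) = 0.797885·exp(-1.28000) = 0.221842] × [0.221842] = 0.0492137
  p_4 = [(1/(0.9·√(2π)))·exp(−(5.9−5.7)²/(2·0.9²)) = 0.443269·exp(-0.02469) = 0.432458] × [0.432458] = 0.18702
Prior × likelihood for each component:
  π_1·p_1 = 0.39 × 1.581e-10 = 6.16589e-11
  π_2·p_2 = 0.19 × 0.000360746 = 6.85417e-05
  π_3·p_3 = 0.35 × 0.0492137 = 0.0172248
  π_4·p_4 = 0.07 × 0.18702 = 0.0130914
Marginal: 6.16589e-11 + 6.85417e-05 + 0.0172248 + 0.0130914 = 0.0303848
P(Group 3 | data) ≈ 0.567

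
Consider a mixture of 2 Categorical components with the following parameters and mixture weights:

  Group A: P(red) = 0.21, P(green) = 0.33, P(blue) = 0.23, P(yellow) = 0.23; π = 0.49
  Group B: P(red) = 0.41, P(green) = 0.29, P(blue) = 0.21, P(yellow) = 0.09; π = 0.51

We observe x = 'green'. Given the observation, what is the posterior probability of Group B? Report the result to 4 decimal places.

By Bayes' theorem, P(k | x) = P(Z=k) f_k(x) / Σ_j P(Z=j) f_j(x).
Categorical probabilities:
  L_A = P(green | comp) = 0.33
  L_B = P(green | comp) = 0.29
Multiply by the mixture weights:
  P(Z=A)·L_A = 0.49 × 0.33 = 0.1617
  P(Z=B)·L_B = 0.51 × 0.29 = 0.1479
Normaliser: 0.1617 + 0.1479 = 0.3096
Responsibility of Group B: 0.1479 / 0.3096 ≈ 0.4777

0.4777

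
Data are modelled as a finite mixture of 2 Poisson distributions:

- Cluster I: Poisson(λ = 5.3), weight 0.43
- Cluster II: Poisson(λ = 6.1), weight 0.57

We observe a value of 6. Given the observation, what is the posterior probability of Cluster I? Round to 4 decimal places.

0.4194

Posterior ∝ prior × likelihood, so P(k | x) ∝ P(Z=k) f_k(x); normalise over all components.
Evaluate each component's likelihood at the observed value:
  p_I = e^(−5.3)·5.3^6/6! = 0.15366
  p_II = e^(−6.1)·6.1^6/6! = 0.160491
Weight by the priors:
  P(Z=I)·p_I = 0.43 × 0.15366 = 0.066074
  P(Z=II)·p_II = 0.57 × 0.160491 = 0.0914798
Evidence: 0.066074 + 0.0914798 = 0.157554
P(Cluster I | 6) ≈ 0.4194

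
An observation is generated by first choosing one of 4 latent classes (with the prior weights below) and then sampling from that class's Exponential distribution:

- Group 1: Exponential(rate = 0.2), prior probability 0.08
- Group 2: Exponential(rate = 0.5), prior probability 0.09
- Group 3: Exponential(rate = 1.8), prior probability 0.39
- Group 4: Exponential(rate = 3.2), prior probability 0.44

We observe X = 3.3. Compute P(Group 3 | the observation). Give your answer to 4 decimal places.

By Bayes' theorem, P(k | x) = w_k f_k(x) / Σ_j w_j f_j(x).
Component likelihoods at x = 3.3:
  L_1 = 0.10337
  L_2 = 0.096025
  L_3 = 0.00473765
  L_4 = 8.29851e-05
Weight by the priors:
  w_1·L_1 = 0.08 × 0.10337 = 0.00826962
  w_2·L_2 = 0.09 × 0.096025 = 0.00864225
  w_3·L_3 = 0.39 × 0.00473765 = 0.00184768
  w_4·L_4 = 0.44 × 8.29851e-05 = 3.65135e-05
Sum: 0.00826962 + 0.00864225 + 0.00184768 + 3.65135e-05 = 0.0187961
P(Group 3 | data) ≈ 0.0983

0.0983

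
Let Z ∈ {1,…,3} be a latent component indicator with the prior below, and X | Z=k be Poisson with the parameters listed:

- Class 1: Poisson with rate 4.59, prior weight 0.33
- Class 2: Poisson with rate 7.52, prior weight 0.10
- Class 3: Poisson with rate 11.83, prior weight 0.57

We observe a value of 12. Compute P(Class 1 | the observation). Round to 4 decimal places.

0.0088

The responsibility of component k is w_k f_k(x) divided by Σ_j w_j f_j(x).
Component likelihoods at x = 12:
  f_1 = 0.00185355
  f_2 = 0.0370154
  f_3 = 0.114229
Weight by the priors:
  w_1·f_1 = 0.33 × 0.00185355 = 0.00061167
  w_2·f_2 = 0.10 × 0.0370154 = 0.00370154
  w_3·f_3 = 0.57 × 0.114229 = 0.0651105
Evidence: 0.00061167 + 0.00370154 + 0.0651105 = 0.0694237
P(Class 1 | x) = 0.00061167 / 0.0694237 ≈ 0.0088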